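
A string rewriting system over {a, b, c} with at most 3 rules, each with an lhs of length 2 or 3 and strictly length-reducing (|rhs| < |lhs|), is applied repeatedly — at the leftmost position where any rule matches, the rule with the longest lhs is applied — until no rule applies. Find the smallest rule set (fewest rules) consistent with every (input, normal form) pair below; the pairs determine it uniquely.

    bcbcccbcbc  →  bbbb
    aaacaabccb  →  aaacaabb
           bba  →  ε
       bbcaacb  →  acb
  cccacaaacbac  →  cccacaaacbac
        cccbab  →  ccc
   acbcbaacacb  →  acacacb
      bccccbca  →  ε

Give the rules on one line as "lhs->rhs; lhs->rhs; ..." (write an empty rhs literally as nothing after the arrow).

  | bcbcccbcbc => bbcccbcbc => bbccbcbc => bbcbcbc => bbbcbc => bbbbc => bbbb
  | aaacaabccb => aaacaabcb => aaacaabb
  | bba => ε
  | bbcaacb => bbaacb => acb

bab->; bba->; bc->b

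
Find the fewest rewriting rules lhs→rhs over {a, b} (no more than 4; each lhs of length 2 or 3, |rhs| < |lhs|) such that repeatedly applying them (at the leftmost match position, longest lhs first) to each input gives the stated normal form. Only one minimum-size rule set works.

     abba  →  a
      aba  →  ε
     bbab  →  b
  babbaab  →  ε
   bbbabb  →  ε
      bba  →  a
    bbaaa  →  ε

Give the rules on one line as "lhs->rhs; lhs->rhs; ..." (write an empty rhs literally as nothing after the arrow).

  | abba => bba => a
  | aba => ba => ε
  | bbab => ab => b
  | babbaab => bbaab => aab => bb => ε

aa->b; ab->b; ba->; bb->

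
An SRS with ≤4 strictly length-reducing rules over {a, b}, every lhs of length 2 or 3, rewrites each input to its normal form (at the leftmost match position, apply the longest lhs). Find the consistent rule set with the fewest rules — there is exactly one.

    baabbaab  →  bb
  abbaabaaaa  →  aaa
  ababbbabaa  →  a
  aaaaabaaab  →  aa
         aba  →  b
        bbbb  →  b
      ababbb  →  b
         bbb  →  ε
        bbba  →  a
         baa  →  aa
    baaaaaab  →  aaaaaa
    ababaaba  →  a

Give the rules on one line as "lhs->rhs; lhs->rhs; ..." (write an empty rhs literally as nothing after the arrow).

ab->a; aba->b; ba->a; bbb->

  | baabbaab => aabbaab => aabaab => abab => bb
  | abbaabaaaa => abaabaaaa => babaaaa => abaaaa => baaa => aaa
  | ababbbabaa => bbbbabaa => babaa => abaa => ba => a
  | aaaaabaaab => aaaabaab => aaabab => aabb => aab => aa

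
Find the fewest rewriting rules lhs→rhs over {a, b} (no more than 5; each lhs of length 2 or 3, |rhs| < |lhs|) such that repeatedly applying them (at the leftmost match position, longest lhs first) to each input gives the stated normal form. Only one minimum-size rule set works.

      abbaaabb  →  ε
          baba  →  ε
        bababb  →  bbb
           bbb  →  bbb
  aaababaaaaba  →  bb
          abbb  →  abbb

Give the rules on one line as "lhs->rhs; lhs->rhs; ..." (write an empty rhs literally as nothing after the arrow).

aa->; aab->bb; ba->b; bab->a

  | abbaaabb => abbaabb => abbabb => abab => aa => ε
  | baba => aa => ε
  | bababb => aabb => bbb
  | bbb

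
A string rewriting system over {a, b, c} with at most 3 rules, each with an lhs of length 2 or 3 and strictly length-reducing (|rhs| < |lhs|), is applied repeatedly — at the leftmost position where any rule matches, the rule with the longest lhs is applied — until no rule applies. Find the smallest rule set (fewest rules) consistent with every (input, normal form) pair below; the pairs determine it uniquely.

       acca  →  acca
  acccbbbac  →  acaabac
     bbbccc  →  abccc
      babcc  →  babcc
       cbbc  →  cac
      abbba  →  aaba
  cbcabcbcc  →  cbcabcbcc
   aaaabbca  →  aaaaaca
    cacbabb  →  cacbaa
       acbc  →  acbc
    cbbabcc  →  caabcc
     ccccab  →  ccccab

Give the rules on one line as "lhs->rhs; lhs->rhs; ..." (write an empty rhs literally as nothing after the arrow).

  | acca
  | acccbbbac => acabbbac => acaabac
  | bbbccc => abccc
  | babcc

bb->a; ccb->ab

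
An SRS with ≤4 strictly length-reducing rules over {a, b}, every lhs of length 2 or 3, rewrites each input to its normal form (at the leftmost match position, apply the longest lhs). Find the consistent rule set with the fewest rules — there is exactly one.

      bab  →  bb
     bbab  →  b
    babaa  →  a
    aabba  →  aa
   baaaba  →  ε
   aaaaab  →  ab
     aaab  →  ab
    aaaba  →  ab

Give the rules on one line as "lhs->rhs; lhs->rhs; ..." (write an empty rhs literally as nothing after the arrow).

  | bab => bb
  | bbab => b
  | babaa => bbaa => a
  | aabba => aa

aaa->a; ba->b; bba->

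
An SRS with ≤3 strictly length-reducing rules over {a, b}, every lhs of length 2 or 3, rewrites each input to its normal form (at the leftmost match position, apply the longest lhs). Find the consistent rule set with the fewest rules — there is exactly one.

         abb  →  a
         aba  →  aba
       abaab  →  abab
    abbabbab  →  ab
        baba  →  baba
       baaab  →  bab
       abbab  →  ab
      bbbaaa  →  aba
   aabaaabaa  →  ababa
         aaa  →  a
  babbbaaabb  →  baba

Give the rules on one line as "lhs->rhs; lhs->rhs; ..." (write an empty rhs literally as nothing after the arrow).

  | abb => aa => a
  | aba
  | abaab => abab
  | abbabbab => aaabbab => aabbab => abbab => aaab => aab => ab

aa->a; bb->a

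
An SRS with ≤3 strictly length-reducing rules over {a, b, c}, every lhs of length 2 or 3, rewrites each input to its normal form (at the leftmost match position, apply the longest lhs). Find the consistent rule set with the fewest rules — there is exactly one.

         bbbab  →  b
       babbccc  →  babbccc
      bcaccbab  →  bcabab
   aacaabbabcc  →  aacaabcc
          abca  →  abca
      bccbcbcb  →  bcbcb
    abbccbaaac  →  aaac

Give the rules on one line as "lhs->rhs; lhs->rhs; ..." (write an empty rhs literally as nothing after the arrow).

acc->a; bba->cc; ccb->

  | bbbab => bccb => b
  | babbccc
  | bcaccbab => bcabab
  | aacaabbabcc => aacaaccbcc => aacaabcc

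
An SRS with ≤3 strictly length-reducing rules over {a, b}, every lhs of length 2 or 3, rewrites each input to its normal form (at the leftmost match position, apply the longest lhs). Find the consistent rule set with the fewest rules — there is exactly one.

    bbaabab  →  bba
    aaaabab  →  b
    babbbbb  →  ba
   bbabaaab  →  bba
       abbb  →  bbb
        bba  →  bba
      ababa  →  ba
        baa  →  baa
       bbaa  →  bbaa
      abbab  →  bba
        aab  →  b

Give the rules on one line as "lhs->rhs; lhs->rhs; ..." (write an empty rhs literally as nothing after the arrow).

  | bbaabab => bbab => bba
  | aaaabab => aaab => aab => ab => b
  | babbbbb => babbbb => babbb => babb => bab => ba
  | bbabaaab => bbaaaab => bbaaab => bbaab => bbab => bba

ab->b; aba->; bab->ba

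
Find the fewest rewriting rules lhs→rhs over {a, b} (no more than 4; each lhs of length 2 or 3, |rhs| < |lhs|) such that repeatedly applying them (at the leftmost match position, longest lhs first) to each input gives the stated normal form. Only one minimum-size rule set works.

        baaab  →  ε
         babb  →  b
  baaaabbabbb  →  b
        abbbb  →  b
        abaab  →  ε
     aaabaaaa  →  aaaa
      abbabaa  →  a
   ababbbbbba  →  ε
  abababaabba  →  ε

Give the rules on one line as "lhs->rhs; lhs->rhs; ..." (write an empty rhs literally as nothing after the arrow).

  | baaab => aab => ab => ε
  | babb => bb => b
  | baaaabbabbb => aaabbabbb => aabbabbb => abbabbb => babbb => bbb => bb => b
  | abbbb => bbb => bb => b

aab->ab; ab->; ba->; bb->b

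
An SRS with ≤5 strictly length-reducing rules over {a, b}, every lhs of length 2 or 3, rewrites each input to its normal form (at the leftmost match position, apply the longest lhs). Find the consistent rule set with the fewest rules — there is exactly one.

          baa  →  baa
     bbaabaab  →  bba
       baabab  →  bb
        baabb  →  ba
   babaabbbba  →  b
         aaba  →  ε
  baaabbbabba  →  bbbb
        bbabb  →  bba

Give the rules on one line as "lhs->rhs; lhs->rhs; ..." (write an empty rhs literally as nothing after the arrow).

aaa->; aab->ab; ab->a; aba->

  | baa
  | bbaabaab => bbabaab => bbab => bba
  | baabab => babab => bb
  | baabb => babb => bab => ba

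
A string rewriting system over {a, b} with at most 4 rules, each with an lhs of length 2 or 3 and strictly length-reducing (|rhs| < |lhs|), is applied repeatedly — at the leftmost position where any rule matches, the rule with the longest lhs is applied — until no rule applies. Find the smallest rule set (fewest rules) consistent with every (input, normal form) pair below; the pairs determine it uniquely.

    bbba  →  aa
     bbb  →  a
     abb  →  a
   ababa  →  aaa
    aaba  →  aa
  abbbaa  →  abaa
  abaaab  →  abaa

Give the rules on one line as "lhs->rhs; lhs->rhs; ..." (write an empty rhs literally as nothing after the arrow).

aab->a; abb->a; bab->a; bbb->a

  | bbba => aa
  | bbb => a
  | abb => a
  | ababa => aaa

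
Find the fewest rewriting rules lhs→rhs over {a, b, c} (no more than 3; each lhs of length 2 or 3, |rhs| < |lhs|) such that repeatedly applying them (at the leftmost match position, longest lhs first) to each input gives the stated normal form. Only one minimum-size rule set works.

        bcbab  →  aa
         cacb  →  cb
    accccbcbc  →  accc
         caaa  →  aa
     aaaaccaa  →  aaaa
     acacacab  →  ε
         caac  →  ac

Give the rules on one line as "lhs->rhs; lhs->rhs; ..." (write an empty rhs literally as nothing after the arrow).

  | bcbab => aaab => aa
  | cacb => cb
  | accccbcbc => accccaac => acccac => accc
  | caaa => aa

ab->; bcb->aa; ca->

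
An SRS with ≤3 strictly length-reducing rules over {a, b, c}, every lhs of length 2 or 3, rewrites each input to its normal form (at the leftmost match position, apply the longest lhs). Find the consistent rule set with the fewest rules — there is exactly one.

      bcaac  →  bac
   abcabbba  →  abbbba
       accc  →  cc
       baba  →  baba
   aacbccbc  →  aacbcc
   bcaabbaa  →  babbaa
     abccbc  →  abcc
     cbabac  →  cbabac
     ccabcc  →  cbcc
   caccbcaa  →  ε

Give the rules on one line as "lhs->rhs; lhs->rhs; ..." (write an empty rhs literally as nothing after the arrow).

  | bcaac => bac
  | abcabbba => abbbba
  | accc => cc
  | baba

acc->c; ca->; ccb->c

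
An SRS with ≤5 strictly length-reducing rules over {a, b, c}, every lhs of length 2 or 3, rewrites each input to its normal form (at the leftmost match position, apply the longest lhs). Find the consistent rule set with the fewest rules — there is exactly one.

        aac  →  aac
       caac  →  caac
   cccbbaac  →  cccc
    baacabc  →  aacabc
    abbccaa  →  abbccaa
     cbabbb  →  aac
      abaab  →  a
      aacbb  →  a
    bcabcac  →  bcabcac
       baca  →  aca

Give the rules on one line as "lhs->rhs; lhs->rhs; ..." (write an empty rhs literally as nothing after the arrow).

  | aac
  | caac
  | cccbbaac => ccabaac => ccaaac => cccc
  | baacabc => aacabc

aaa->c; ba->a; bbb->c; cb->a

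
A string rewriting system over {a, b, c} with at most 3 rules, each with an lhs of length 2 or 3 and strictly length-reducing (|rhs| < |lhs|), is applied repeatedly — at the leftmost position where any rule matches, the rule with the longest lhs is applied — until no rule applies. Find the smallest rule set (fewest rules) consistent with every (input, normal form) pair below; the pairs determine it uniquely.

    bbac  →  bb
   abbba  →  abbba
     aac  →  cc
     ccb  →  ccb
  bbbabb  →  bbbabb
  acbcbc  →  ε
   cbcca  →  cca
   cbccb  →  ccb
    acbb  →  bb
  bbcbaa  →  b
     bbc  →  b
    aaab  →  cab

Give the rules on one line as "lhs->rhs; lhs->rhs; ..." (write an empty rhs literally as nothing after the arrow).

  | bbac => bb
  | abbba
  | aac => cc
  | ccb

aa->c; ac->; bc->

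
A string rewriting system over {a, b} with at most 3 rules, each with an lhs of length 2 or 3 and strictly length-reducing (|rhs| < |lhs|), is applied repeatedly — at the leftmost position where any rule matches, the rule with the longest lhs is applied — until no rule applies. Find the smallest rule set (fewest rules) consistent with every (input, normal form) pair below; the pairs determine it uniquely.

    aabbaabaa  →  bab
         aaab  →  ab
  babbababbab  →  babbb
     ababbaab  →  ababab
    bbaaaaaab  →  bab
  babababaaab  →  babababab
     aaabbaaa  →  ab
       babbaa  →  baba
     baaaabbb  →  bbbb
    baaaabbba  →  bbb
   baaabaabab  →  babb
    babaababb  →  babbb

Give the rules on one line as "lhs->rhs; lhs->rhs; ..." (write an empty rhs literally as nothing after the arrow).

aa->; bba->b

  | aabbaabaa => bbaabaa => babaa => bab
  | aaab => ab
  | babbababbab => babbabbab => babbbab => babbb
  | ababbaab => ababab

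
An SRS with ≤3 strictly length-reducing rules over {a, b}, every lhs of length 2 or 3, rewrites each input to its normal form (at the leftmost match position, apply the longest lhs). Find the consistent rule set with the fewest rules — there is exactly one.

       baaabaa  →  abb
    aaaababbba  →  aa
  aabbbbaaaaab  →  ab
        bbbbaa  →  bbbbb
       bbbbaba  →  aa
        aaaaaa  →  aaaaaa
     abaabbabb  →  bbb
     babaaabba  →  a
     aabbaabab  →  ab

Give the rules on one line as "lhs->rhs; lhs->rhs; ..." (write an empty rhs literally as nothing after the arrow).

  | baaabaa => bbabaa => babaa => abaa => abb
  | aaaababbba => aabbabbba => bbbabbba => bbabbba => babbba => abbba => abba => aba => aa
  | aabbbbaaaaab => bbbbbaaaaab => bbbbbbaaab => bbbbbbbab => bbbbbbab => bbbbbab => bbbbab => bbbab => bbab => bab => ab
  | bbbbaa => bbbbb

aab->bb; ba->a; baa->bb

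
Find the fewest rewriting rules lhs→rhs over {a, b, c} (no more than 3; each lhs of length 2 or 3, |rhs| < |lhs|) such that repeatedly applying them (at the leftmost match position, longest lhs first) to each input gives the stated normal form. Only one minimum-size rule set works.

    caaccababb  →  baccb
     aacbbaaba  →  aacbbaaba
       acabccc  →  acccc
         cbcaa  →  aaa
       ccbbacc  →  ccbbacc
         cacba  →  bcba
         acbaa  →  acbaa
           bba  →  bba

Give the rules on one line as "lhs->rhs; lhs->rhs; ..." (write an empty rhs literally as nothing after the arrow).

ca->b; cab->c; cbc->a

  | caaccababb => baccababb => baccabb => baccb
  | aacbbaaba
  | acabccc => acccc
  | cbcaa => aaa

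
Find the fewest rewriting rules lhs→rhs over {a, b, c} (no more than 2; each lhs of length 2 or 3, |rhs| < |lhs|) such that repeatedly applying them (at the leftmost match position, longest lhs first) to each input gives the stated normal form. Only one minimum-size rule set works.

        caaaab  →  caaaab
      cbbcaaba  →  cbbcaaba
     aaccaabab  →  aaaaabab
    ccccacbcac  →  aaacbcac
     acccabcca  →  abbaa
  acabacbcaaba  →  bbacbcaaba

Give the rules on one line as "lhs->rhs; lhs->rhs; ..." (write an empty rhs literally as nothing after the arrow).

  | caaaab
  | cbbcaaba
  | aaccaabab => aaaaabab
  | ccccacbcac => accacbcac => aaacbcac

aca->b; cc->a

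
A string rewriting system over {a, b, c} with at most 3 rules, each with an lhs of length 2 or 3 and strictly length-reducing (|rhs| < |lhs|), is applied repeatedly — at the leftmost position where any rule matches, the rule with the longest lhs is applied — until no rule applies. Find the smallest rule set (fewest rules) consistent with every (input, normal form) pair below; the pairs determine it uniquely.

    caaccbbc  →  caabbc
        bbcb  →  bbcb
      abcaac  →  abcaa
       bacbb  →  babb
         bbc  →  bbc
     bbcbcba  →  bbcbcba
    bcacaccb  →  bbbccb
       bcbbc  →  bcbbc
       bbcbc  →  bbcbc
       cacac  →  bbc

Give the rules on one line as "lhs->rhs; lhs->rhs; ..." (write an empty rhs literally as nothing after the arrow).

  | caaccbbc => caacbbc => caabbc
  | bbcb
  | abcaac => abcaa
  | bacbb => babb

ac->a; cac->bc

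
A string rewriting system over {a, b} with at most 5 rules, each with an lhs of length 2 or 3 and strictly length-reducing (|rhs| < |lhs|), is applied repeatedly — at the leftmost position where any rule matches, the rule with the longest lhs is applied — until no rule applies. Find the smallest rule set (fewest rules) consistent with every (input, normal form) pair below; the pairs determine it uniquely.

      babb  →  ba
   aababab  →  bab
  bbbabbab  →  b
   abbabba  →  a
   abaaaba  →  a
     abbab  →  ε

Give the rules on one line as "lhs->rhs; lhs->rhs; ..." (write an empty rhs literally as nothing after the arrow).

aa->; aab->aa; aba->ba; bb->

  | babb => ba
  | aababab => aaabab => abab => bab
  | bbbabbab => babbab => baab => baa => b
  | abbabba => aabba => aaba => aaa => a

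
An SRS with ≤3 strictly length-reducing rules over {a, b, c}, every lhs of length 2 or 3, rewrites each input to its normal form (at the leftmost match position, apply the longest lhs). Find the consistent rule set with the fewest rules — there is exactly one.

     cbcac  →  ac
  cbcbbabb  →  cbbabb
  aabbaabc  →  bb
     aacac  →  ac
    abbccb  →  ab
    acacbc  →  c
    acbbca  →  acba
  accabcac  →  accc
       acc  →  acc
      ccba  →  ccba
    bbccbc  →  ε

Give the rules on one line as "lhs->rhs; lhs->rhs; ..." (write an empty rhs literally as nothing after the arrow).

  | cbcac => cac => ac
  | cbcbbabb => cbbabb
  | aabbaabc => bbaabc => bbbc => bb
  | aacac => cac => ac

aa->; bc->; cac->ac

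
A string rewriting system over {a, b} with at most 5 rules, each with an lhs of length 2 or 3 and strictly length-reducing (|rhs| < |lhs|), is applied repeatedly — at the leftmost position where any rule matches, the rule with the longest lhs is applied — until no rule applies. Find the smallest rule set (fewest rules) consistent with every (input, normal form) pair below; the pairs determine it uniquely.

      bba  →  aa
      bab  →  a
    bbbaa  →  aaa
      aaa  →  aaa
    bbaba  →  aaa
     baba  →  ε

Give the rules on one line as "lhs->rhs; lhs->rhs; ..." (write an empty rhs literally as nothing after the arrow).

  | bba => aa
  | bab => bb => a
  | bbbaa => abaa => aaa
  | aaa

ab->b; aba->aa; baa->; bb->a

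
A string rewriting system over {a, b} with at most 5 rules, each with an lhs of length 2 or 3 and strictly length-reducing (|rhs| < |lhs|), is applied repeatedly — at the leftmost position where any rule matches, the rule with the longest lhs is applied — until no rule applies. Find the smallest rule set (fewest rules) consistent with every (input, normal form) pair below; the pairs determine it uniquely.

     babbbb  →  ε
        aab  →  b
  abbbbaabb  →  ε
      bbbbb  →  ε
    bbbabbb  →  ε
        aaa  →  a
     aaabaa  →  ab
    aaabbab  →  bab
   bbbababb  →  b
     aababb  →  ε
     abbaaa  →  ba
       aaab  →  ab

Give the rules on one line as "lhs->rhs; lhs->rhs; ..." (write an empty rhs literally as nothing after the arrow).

aa->; abb->b; bb->; bbb->bb

  | babbbb => bbbb => bbb => bb => ε
  | aab => b
  | abbbbaabb => bbbaabb => bbaabb => aabb => bb => ε
  | bbbbb => bbbb => bbb => bb => ε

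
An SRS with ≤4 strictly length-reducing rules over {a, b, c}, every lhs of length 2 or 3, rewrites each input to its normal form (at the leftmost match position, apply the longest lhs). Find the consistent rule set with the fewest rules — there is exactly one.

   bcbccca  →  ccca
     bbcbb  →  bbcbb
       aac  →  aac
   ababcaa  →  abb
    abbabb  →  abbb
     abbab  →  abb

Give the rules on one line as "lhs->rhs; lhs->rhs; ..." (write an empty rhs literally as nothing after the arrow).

  | bcbccca => baccca => ccca
  | bbcbb
  | aac
  | ababcaa => abcaa => abb

ba->; caa->b; cbc->ac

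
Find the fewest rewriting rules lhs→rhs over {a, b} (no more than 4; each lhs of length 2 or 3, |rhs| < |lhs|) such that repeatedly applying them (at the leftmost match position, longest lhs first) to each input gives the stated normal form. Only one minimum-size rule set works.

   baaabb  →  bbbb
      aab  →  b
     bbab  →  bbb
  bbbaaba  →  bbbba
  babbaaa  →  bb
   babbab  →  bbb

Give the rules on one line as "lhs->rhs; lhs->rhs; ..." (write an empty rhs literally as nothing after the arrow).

aa->; aaa->b; ab->b; abb->aa

  | baaabb => bbbb
  | aab => b
  | bbab => bbb
  | bbbaaba => bbbba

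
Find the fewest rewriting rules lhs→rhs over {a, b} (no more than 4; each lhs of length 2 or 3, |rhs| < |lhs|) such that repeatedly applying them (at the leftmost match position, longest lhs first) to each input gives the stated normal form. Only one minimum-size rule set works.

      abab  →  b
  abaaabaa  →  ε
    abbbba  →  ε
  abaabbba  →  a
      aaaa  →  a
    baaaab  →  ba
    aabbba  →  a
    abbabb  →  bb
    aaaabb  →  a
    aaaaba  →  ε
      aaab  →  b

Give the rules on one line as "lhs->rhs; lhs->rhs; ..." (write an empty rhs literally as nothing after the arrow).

aa->; aaa->; ab->a; bbb->

  | abab => aab => b
  | abaaabaa => aaaabaa => abaa => aaa => ε
  | abbbba => abbba => abba => aba => aa => ε
  | abaabbba => aaabbba => bbba => a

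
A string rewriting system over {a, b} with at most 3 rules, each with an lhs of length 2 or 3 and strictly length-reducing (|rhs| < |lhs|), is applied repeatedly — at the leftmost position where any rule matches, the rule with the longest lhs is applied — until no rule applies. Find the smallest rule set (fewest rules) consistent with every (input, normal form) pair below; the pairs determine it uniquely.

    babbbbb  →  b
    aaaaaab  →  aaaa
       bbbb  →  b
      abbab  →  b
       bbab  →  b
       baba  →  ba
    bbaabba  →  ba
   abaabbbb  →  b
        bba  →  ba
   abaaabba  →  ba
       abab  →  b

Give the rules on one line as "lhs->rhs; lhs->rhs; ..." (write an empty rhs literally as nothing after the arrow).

  | babbbbb => bbbbbb => bbbbb => bbbb => bbb => bb => b
  | aaaaaab => aaaa
  | bbbb => bbb => bb => b
  | abbab => bbab => bab => bb => b

aab->; ab->b; bb->b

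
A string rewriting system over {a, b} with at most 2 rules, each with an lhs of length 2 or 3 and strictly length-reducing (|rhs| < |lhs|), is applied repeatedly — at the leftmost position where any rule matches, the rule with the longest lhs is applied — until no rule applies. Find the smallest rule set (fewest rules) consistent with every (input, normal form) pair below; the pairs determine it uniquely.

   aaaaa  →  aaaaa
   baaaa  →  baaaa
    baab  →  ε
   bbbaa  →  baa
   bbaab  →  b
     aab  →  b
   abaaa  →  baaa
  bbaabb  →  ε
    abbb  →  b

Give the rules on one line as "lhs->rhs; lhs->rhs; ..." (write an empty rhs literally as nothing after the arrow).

ab->b; bb->

  | aaaaa
  | baaaa
  | baab => bab => bb => ε
  | bbbaa => baa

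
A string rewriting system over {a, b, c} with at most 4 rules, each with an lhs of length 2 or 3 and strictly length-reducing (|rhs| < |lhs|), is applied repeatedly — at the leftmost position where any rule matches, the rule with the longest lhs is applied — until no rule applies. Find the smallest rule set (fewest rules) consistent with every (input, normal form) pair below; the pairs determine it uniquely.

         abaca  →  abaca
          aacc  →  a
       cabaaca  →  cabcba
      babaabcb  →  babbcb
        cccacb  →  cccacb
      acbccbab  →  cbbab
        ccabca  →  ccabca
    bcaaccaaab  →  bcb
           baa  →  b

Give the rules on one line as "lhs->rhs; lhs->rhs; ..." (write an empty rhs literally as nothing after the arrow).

aa->; aac->cb; cbc->a

  | abaca
  | aacc => cbc => a
  | cabaaca => cabcba
  | babaabcb => babbcb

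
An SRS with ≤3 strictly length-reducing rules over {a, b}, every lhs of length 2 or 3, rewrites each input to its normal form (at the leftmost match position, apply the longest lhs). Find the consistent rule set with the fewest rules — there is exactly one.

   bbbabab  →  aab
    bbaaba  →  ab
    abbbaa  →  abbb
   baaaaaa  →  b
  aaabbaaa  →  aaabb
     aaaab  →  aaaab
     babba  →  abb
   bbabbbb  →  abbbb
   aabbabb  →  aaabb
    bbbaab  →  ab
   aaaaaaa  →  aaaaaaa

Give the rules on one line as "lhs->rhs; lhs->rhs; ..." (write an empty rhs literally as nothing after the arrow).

  | bbbabab => bbabab => babab => abab => aab
  | bbaaba => bbaba => baba => aba => ab
  | abbbaa => abbba => abbb
  | baaaaaa => baaaaa => baaaa => baaa => baa => ba => b

ba->b; bab->ab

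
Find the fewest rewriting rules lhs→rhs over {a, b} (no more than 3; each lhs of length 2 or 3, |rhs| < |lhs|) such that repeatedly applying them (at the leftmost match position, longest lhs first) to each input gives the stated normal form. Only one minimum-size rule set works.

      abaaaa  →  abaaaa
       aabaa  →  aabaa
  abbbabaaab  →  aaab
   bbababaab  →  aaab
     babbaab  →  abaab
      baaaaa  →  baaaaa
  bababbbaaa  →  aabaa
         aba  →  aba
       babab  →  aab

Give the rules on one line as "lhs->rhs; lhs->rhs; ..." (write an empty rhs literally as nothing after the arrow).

bab->a; bba->

  | abaaaa
  | aabaa
  | abbbabaaab => abbaaab => aaab
  | bbababaab => babaab => aaab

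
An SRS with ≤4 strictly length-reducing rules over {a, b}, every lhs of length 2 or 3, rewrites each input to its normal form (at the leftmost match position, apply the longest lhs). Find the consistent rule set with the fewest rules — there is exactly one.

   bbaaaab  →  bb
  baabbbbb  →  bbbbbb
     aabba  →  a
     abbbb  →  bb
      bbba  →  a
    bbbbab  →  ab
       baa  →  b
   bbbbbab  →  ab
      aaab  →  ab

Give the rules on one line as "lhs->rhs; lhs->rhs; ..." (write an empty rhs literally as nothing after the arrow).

  | bbaaaab => baaaab => aaaab => baab => aab => bb
  | baabbbbb => aabbbbb => bbbbbb
  | aabba => bbba => bba => ba => a
  | abbbb => bb

aa->b; abb->; ba->a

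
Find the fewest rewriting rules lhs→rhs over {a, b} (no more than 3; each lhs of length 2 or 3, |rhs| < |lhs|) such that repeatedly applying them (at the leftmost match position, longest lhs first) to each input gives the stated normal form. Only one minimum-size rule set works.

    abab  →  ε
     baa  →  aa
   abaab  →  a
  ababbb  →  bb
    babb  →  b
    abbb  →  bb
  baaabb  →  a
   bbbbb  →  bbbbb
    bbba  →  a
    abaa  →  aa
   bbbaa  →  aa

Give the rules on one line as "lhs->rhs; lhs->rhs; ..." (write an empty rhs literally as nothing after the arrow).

  | abab => ab => ε
  | baa => aa
  | abaab => aab => a
  | ababbb => abbb => bb

ab->; ba->a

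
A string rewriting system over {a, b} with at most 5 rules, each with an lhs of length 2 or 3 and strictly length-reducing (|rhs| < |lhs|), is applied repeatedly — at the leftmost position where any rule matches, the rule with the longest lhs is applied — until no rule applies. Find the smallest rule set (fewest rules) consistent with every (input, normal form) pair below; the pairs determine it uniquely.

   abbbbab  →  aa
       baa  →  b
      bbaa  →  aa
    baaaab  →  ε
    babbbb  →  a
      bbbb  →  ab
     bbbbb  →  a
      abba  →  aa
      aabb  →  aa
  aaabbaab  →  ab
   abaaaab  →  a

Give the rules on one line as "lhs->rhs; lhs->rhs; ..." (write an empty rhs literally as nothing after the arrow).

  | abbbbab => aabab => aabb => aa
  | baa => ba => b
  | bbaa => aa
  | baaaab => baaab => baab => bab => bb => ε

aaa->a; ba->b; bb->; bbb->a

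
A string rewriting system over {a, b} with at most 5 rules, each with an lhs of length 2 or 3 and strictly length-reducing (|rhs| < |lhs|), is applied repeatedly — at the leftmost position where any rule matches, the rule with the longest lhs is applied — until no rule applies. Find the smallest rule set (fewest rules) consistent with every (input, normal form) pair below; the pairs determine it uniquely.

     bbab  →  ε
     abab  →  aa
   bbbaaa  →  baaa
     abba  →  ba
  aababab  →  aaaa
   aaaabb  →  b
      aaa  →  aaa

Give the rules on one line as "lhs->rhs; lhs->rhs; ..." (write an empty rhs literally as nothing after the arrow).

  | bbab => bab => ε
  | abab => aab => aa
  | bbbaaa => bbaaa => baaa
  | abba => bba => ba

ab->a; abb->bb; bab->; bb->b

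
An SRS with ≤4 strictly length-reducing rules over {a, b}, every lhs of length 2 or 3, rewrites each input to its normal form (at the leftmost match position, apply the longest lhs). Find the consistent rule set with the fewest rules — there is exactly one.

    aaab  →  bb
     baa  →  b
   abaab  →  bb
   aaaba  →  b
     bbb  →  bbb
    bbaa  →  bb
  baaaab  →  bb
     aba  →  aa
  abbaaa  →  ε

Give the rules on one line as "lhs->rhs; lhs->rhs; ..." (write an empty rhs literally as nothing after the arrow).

  | aaab => bb
  | baa => b
  | abaab => aaab => bb
  | aaaba => bba => b

aaa->b; ab->a; ba->; baa->b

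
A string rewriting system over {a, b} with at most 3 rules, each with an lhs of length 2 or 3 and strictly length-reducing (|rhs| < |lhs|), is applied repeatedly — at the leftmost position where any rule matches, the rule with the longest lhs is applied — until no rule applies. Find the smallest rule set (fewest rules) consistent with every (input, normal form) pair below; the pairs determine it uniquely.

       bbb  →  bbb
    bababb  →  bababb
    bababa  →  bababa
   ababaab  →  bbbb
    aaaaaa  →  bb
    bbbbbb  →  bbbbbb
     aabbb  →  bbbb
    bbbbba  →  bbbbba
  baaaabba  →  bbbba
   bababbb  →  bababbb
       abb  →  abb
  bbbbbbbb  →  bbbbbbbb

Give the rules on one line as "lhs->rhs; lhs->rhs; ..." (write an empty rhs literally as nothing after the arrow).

aa->b; baa->ab

  | bbb
  | bababb
  | bababa
  | ababaab => abaabb => aabbb => bbbb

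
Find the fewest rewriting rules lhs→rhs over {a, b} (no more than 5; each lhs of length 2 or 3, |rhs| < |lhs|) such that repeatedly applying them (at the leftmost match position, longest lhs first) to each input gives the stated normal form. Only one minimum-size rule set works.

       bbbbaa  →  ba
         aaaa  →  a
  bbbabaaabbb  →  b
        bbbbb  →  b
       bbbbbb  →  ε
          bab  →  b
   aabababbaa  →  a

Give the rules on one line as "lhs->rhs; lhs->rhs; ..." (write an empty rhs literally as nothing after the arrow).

aa->a; ab->b; bb->b; bbb->

  | bbbbaa => baa => ba
  | aaaa => aaa => aa => a
  | bbbabaaabbb => abaaabbb => baaabbb => baabbb => babbb => bbbb => b
  | bbbbb => bb => b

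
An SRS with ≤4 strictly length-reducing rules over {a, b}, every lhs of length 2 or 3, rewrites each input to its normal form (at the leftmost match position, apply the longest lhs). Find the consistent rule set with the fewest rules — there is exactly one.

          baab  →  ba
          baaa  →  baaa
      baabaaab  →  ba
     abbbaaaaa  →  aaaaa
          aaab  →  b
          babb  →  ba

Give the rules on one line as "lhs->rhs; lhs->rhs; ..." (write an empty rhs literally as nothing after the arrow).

  | baab => bab => ba
  | baaa
  | baabaaab => babaaab => baaaab => baaab => baab => bab => ba
  | abbbaaaaa => bbbaaaaa => aaaaa

ab->b; bab->ba; bbb->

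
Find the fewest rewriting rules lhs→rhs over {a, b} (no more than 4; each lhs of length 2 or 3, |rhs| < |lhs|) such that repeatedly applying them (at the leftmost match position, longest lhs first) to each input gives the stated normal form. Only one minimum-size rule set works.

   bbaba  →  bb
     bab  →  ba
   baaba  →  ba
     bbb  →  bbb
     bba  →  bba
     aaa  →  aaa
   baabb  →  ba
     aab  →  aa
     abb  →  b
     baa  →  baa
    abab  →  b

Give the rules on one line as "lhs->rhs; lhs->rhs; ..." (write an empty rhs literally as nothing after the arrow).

  | bbaba => bb
  | bab => ba
  | baaba => ba
  | bbb

ab->a; aba->; abb->b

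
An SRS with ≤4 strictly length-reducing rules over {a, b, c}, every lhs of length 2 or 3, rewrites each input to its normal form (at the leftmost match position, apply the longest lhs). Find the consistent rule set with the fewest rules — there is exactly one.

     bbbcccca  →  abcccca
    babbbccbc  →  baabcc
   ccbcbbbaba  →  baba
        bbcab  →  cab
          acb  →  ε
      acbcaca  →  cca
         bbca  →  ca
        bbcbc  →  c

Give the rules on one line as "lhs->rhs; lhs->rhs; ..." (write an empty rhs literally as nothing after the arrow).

  | bbbcccca => abcccca
  | babbbccbc => baabccbc => baabcc
  | ccbcbbbaba => ccbbbaba => cbbaba => baba
  | bbcab => acab => cab

ac->c; bb->a; cb->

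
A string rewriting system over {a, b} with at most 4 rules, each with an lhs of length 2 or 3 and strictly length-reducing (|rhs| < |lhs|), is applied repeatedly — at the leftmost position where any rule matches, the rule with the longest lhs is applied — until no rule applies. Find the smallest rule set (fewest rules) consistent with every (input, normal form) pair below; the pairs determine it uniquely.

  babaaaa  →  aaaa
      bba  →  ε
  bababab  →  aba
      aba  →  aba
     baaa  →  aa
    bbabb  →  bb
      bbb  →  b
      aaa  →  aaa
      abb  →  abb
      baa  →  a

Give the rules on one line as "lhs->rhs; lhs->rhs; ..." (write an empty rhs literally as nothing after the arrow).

baa->a; bab->ba; bba->; bbb->b

  | babaaaa => baaaaa => aaaa
  | bba => ε
  | bababab => baabab => abab => aba
  | aba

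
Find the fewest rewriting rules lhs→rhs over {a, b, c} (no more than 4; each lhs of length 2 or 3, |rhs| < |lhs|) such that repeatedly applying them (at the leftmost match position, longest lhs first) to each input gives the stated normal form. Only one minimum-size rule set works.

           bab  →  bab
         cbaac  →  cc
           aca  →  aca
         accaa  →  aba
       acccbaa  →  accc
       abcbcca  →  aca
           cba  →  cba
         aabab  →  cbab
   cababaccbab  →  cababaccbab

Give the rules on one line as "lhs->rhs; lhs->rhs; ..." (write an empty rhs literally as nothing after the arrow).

aa->c; bc->; cca->b

  | bab
  | cbaac => cbcc => cc
  | aca
  | accaa => aba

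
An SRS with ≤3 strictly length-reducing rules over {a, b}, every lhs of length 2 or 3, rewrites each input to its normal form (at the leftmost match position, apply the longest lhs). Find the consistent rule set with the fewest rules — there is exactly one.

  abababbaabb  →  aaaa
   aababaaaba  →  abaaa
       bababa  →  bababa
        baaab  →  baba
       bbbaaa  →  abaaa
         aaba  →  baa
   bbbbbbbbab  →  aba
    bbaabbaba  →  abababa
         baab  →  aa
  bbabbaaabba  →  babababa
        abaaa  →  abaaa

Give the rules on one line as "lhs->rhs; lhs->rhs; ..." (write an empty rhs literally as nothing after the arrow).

aab->ba; bb->a

  | abababbaabb => ababaaaabb => ababaabab => ababbaab => abaaaab => abaaba => abbaa => aaaa
  | aababaaaba => baabaaaba => bbaaaaba => aaaaaba => aaabaa => abaaa
  | bababa
  | baaab => baba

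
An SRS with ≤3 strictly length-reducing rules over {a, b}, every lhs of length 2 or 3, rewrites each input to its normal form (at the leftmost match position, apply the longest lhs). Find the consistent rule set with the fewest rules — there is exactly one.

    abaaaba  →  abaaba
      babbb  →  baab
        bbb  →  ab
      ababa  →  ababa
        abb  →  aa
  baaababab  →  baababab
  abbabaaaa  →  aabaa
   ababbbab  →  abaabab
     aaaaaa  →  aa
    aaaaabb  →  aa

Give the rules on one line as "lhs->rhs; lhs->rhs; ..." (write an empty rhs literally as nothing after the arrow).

aaa->aa; bb->a

  | abaaaba => abaaba
  | babbb => baab
  | bbb => ab
  | ababa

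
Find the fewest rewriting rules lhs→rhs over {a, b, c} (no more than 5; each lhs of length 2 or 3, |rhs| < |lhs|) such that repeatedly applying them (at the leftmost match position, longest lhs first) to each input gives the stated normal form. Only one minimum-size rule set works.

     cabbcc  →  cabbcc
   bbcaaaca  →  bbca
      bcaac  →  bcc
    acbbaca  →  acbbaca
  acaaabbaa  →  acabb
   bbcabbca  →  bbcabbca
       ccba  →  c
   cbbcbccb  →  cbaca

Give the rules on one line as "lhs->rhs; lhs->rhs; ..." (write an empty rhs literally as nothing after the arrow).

  | cabbcc
  | bbcaaaca => bbcaca => bbca
  | bcaac => bcc
  | acbbaca

aa->; bcb->a; cac->c; ccb->ca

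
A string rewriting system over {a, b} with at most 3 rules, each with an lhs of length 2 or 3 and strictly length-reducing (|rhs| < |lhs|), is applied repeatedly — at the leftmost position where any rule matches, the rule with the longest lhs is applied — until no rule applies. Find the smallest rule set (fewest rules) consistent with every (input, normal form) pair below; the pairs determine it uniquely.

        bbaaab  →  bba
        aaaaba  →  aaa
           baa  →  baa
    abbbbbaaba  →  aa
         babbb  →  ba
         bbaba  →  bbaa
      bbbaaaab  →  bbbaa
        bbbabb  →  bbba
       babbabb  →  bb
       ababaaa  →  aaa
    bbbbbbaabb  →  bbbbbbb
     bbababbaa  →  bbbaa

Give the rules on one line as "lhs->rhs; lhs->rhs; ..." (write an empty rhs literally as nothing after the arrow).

aab->; ab->a

  | bbaaab => bba
  | aaaaba => aaa
  | baa
  | abbbbbaaba => abbbbaaba => abbbaaba => abbaaba => abaaba => aaaba => aa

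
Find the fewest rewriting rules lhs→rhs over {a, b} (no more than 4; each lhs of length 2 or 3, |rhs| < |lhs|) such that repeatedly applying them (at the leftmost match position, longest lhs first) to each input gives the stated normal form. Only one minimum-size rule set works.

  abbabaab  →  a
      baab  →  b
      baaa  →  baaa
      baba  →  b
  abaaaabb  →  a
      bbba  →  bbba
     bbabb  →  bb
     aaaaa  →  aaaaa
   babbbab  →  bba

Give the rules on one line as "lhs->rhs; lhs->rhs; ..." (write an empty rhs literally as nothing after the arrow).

  | abbabaab => abaab => ab => a
  | baab => b
  | baaa
  | baba => b

aab->; ab->a; aba->; abb->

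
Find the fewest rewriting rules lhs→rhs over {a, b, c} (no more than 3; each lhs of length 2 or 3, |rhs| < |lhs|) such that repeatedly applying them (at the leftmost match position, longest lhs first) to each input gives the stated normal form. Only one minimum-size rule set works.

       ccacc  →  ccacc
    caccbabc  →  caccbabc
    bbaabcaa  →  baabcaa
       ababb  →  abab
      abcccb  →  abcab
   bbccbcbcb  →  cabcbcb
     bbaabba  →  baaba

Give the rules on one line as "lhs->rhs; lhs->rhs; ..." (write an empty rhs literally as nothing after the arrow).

  | ccacc
  | caccbabc
  | bbaabcaa => baabcaa
  | ababb => abab

bb->b; bbc->cc; ccc->ca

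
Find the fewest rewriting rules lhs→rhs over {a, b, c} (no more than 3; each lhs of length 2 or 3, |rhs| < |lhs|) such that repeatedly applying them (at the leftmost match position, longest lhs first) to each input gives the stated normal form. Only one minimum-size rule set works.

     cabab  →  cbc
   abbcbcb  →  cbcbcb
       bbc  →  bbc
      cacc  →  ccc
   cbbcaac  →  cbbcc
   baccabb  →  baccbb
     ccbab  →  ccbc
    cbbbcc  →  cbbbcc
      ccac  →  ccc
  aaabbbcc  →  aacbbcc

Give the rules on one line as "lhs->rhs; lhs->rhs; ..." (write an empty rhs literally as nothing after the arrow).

  | cabab => cbab => cbc
  | abbcbcb => cbcbcb
  | bbc
  | cacc => ccc

ab->c; ca->c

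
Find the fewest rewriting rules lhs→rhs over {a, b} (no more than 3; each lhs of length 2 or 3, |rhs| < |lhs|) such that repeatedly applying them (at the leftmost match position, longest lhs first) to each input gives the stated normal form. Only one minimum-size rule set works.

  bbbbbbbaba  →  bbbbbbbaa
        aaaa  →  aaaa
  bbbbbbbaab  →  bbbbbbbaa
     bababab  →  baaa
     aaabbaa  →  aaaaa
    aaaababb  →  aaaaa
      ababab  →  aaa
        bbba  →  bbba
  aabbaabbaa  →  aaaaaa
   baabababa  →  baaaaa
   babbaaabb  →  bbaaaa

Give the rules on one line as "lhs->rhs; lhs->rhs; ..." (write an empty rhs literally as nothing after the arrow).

ab->a; abb->ba

  | bbbbbbbaba => bbbbbbbaa
  | aaaa
  | bbbbbbbaab => bbbbbbbaa
  | bababab => baabab => baaab => baaa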